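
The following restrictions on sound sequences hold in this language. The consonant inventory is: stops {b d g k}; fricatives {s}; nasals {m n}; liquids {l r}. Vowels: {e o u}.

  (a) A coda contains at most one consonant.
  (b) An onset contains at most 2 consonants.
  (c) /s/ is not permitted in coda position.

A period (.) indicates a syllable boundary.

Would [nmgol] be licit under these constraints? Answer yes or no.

[nmgol] — violates constraint (b): syllable 1 onset /nmg/ has 3 consonants (> 2) → illicit

no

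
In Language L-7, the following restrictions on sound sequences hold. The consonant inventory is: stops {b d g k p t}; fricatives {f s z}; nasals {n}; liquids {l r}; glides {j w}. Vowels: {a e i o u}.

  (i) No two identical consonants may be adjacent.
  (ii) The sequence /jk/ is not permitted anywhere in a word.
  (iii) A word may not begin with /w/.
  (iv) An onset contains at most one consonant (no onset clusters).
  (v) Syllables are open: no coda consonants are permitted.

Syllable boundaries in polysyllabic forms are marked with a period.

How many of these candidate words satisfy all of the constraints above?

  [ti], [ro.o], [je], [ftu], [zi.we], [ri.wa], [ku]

6

[ti] — σ1 onset /t/, coda /∅/ ok → well-formed
[ro.o] — σ1 onset /r/, coda /∅/ ok; σ2 onset /∅/, coda /∅/ ok → well-formed
[je] — σ1 onset /j/, coda /∅/ ok → well-formed
[ftu] — violates constraint (iv): syllable 1 onset /ft/ has 2 consonants (> 1) → ill-formed
[zi.we] — σ1 onset /z/, coda /∅/ ok; σ2 onset /w/, coda /∅/ ok → well-formed
[ri.wa] — σ1 onset /r/, coda /∅/ ok; σ2 onset /w/, coda /∅/ ok → well-formed
[ku] — σ1 onset /k/, coda /∅/ ok → well-formed
Well-formed: [ti], [ro.o], [je], [zi.we], [ri.wa], [ku] → 6.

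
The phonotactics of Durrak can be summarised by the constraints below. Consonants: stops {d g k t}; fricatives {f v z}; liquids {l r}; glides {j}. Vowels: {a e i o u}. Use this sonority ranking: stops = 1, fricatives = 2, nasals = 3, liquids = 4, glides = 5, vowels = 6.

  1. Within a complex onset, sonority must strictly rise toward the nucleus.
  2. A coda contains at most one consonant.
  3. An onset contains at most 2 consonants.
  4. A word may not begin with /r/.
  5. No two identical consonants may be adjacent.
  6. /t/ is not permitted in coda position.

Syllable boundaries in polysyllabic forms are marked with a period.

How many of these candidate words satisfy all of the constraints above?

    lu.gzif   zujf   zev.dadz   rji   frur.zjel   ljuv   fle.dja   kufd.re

lu.gzif — σ1 onset /l/, coda /∅/ ok; σ2 onset /gz/ (1→2 rises), coda /f/ ok → well-formed
zujf — violates constraint 2: syllable 1 coda /jf/ has 2 consonants (> 1) → ill-formed
zev.dadz — violates constraint 2: syllable 2 coda /dz/ has 2 consonants (> 1) → ill-formed
rji — violates constraint 4: word begins with /r/ → ill-formed
frur.zjel — σ1 onset /fr/ (2→4 rises), coda /r/ ok; σ2 onset /zj/ (2→5 rises), coda /l/ ok → well-formed
ljuv — σ1 onset /lj/ (4→5 rises), coda /v/ ok → well-formed
fle.dja — σ1 onset /fl/ (2→4 rises), coda /∅/ ok; σ2 onset /dj/ (1→5 rises), coda /∅/ ok → well-formed
kufd.re — violates constraint 2: syllable 1 coda /fd/ has 2 consonants (> 1) → ill-formed
Well-formed: lu.gzif, frur.zjel, ljuv, fle.dja → 4.

4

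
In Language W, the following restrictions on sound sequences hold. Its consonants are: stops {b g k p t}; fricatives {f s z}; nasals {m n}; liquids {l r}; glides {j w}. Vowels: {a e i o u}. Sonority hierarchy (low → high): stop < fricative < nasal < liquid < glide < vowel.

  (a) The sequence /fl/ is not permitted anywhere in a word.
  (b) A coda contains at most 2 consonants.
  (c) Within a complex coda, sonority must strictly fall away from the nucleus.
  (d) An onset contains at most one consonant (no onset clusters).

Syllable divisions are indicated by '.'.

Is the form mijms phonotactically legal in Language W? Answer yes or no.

mijms — violates constraint (b): syllable 1 coda /jms/ has 3 consonants (> 2) → phonotactically illegal

no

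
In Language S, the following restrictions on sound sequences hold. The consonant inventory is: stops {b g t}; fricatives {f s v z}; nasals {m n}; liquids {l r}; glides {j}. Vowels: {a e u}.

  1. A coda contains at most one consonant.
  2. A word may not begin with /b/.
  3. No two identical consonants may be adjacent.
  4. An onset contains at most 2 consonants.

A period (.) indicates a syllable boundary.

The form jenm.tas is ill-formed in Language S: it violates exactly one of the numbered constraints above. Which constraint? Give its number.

jenm.tas: syllable 1 coda /nm/ has 2 consonants (> 1).
This is a violation of constraint 1: "A coda contains at most one consonant."
The remaining constraints (2, 3, 4) are satisfied.

1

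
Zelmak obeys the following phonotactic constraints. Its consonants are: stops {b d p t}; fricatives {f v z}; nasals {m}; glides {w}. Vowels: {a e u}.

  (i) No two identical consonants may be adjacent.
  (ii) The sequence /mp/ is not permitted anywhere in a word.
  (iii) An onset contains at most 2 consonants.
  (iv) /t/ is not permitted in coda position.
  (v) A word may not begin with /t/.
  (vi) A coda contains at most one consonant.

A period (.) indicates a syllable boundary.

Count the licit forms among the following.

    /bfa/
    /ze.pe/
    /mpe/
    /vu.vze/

3

/bfa/ — σ1 onset /bf/ (2C), coda /∅/ ok → licit
/ze.pe/ — σ1 onset /z/, coda /∅/ ok; σ2 onset /p/, coda /∅/ ok → licit
/mpe/ — violates constraint (ii): contains banned sequence /mp/ → illicit
/vu.vze/ — σ1 onset /v/, coda /∅/ ok; σ2 onset /vz/ (2C), coda /∅/ ok → licit
Licit: /bfa/, /ze.pe/, /vu.vze/ → 3.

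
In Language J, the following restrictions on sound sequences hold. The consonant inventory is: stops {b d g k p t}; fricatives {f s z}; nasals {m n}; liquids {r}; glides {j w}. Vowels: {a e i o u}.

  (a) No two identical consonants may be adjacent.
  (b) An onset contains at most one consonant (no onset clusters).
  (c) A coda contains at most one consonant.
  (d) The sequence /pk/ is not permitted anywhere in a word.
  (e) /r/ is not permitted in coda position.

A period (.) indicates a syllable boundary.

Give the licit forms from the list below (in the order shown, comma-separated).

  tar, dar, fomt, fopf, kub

tar — violates constraint (e): syllable 1 coda contains /r/ → illicit
dar — violates constraint (e): syllable 1 coda contains /r/ → illicit
fomt — violates constraint (c): syllable 1 coda /mt/ has 2 consonants (> 1) → illicit
fopf — violates constraint (c): syllable 1 coda /pf/ has 2 consonants (> 1) → illicit
kub — σ1 onset /k/, coda /b/ ok → licit

kub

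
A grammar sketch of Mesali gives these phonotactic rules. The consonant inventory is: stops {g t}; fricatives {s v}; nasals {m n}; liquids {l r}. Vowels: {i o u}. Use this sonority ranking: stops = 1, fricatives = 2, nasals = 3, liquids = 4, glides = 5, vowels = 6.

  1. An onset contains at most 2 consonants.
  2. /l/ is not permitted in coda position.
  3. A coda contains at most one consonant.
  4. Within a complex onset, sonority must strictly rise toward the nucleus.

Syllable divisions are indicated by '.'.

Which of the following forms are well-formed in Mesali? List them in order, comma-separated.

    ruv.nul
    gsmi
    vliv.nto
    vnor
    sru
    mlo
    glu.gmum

ruv.nul — violates constraint 2: syllable 2 coda contains /l/ → ill-formed
gsmi — violates constraint 1: syllable 1 onset /gsm/ has 3 consonants (> 2) → ill-formed
vliv.nto — violates constraint 4: syllable 2 onset /nt/: /n/ (nasal, 3) → /t/ (stop, 1) does not rise → ill-formed
vnor — σ1 onset /vn/ (2→3 rises), coda /r/ ok → well-formed
sru — σ1 onset /sr/ (2→4 rises), coda /∅/ ok → well-formed
mlo — σ1 onset /ml/ (3→4 rises), coda /∅/ ok → well-formed
glu.gmum — σ1 onset /gl/ (1→4 rises), coda /∅/ ok; σ2 onset /gm/ (1→3 rises), coda /m/ ok → well-formed

vnor, sru, mlo, glu.gmum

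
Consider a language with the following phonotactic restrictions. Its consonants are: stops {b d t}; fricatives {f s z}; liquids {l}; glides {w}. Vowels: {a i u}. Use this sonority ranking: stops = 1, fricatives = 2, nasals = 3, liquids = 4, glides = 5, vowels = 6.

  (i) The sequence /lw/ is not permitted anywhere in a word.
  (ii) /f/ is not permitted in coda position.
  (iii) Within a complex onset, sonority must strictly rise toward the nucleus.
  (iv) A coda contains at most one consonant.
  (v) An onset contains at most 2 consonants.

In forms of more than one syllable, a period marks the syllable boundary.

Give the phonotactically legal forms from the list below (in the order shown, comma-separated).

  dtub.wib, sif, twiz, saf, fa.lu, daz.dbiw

dtub.wib — violates constraint (iii): syllable 1 onset /dt/: /d/ (stop, 1) → /t/ (stop, 1) does not rise → phonotactically illegal
sif — violates constraint (ii): syllable 1 coda contains /f/ → phonotactically illegal
twiz — σ1 onset /tw/ (1→5 rises), coda /z/ ok → phonotactically legal
saf — violates constraint (ii): syllable 1 coda contains /f/ → phonotactically illegal
fa.lu — σ1 onset /f/, coda /∅/ ok; σ2 onset /l/, coda /∅/ ok → phonotactically legal
daz.dbiw — violates constraint (iii): syllable 2 onset /db/: /d/ (stop, 1) → /b/ (stop, 1) does not rise → phonotactically illegal

twiz, fa.lu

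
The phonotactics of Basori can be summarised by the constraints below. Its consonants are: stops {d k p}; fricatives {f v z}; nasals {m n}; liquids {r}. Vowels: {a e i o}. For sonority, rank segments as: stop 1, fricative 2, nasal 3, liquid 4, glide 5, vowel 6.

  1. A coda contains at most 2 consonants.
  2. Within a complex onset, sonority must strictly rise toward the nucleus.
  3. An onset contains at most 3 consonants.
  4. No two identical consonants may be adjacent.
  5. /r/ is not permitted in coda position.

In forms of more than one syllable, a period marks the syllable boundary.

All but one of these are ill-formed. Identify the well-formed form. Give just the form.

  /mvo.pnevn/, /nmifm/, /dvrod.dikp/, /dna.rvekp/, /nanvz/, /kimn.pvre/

/kimn.pvre/

/mvo.pnevn/ — violates constraint 2: syllable 1 onset /mv/: /m/ (nasal, 3) → /v/ (fricative, 2) does not rise → ill-formed
/nmifm/ — violates constraint 2: syllable 1 onset /nm/: /n/ (nasal, 3) → /m/ (nasal, 3) does not rise → ill-formed
/dvrod.dikp/ — violates constraint 4: adjacent identical consonants /dd/ → ill-formed
/dna.rvekp/ — violates constraint 2: syllable 2 onset /rv/: /r/ (liquid, 4) → /v/ (fricative, 2) does not rise → ill-formed
/nanvz/ — violates constraint 1: syllable 1 coda /nvz/ has 3 consonants (> 2) → ill-formed
/kimn.pvre/ — σ1 onset /k/, coda /mn/ (2C) ok; σ2 onset /pvr/ (1→2→4 rises), coda /∅/ ok → well-formed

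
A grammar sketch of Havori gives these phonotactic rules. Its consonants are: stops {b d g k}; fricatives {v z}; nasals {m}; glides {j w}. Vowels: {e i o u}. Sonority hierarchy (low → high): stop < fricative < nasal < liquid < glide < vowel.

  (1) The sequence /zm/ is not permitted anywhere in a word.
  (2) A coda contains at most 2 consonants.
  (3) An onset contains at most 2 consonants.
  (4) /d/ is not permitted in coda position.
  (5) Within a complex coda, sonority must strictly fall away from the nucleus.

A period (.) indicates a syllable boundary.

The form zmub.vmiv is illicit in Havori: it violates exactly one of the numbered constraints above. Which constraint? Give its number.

zmub.vmiv: contains banned sequence /zm/.
This is a violation of constraint 1: "The sequence /zm/ is not permitted anywhere in a word."
The remaining constraints (2, 3, 4, 5) are satisfied.

1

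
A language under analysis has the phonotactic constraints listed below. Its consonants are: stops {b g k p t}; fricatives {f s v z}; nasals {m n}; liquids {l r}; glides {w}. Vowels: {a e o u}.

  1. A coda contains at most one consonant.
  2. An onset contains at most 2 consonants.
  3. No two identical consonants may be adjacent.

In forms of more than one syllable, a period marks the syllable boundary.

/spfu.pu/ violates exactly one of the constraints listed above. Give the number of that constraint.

/spfu.pu/: syllable 1 onset /spf/ has 3 consonants (> 2).
This is a violation of constraint 2: "An onset contains at most 2 consonants."
The remaining constraints (1, 3) are satisfied.

2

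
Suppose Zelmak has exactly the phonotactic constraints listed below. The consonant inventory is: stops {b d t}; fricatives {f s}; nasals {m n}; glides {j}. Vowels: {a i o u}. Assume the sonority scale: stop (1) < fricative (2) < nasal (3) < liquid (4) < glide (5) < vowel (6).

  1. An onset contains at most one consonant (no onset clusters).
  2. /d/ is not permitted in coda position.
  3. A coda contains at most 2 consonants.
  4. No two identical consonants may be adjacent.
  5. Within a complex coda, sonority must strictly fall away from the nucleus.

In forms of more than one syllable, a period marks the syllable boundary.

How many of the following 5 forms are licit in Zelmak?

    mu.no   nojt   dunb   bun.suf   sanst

mu.no — σ1 onset /m/, coda /∅/ ok; σ2 onset /n/, coda /∅/ ok → licit
nojt — σ1 onset /n/, coda /jt/ (5→1 falls) ok → licit
dunb — σ1 onset /d/, coda /nb/ (3→1 falls) ok → licit
bun.suf — σ1 onset /b/, coda /n/ ok; σ2 onset /s/, coda /f/ ok → licit
sanst — violates constraint 3: syllable 1 coda /nst/ has 3 consonants (> 2) → illicit
Licit: mu.no, nojt, dunb, bun.suf → 4.

4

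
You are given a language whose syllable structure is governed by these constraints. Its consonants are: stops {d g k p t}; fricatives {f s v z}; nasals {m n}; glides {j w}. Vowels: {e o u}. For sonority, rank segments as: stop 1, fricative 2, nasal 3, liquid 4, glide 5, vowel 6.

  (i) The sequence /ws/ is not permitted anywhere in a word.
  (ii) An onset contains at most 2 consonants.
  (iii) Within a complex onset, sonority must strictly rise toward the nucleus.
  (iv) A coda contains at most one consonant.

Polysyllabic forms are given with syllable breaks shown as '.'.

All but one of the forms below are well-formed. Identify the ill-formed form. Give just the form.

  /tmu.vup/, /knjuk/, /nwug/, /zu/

/knjuk/

/tmu.vup/ — σ1 onset /tm/ (1→3 rises), coda /∅/ ok; σ2 onset /v/, coda /p/ ok → well-formed
/knjuk/ — violates constraint (ii): syllable 1 onset /knj/ has 3 consonants (> 2) → ill-formed
/nwug/ — σ1 onset /nw/ (3→5 rises), coda /g/ ok → well-formed
/zu/ — σ1 onset /z/, coda /∅/ ok → well-formed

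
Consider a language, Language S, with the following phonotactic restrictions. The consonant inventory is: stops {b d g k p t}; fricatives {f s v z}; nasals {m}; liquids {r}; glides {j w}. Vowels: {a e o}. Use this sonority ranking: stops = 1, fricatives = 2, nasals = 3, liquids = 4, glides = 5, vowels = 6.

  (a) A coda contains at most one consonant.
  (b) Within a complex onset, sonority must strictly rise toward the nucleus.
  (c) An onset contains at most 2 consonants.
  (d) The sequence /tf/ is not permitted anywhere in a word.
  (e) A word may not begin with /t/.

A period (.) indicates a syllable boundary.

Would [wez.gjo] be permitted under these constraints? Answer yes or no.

[wez.gjo] — σ1 onset /w/, coda /z/ ok; σ2 onset /gj/ (1→5 rises), coda /∅/ ok → permitted

yes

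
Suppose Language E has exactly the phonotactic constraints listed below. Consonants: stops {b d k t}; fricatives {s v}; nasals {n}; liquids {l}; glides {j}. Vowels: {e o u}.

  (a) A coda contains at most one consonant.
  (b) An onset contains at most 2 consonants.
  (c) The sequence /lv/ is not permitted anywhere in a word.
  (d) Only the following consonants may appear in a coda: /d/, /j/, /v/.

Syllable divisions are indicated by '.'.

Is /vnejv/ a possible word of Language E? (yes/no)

no

/vnejv/ — violates constraint (a): syllable 1 coda /jv/ has 2 consonants (> 1) → not permitted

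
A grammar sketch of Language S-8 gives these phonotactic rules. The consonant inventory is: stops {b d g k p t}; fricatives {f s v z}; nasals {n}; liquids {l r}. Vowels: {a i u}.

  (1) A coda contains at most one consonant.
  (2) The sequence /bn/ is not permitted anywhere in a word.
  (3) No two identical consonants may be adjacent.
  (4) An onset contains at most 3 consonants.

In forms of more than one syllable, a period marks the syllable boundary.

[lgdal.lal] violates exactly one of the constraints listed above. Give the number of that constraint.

[lgdal.lal]: adjacent identical consonants /ll/.
This is a violation of constraint 3: "No two identical consonants may be adjacent."
The remaining constraints (1, 2, 4) are satisfied.

3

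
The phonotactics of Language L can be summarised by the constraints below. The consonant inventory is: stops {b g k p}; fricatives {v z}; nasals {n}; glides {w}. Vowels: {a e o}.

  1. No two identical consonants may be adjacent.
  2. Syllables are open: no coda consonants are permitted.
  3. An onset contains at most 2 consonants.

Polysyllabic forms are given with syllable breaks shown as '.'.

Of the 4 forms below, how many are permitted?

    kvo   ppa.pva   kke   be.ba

2

kvo — σ1 onset /kv/ (2C), coda /∅/ ok → permitted
ppa.pva — violates constraint 1: adjacent identical consonants /pp/ → not permitted
kke — violates constraint 1: adjacent identical consonants /kk/ → not permitted
be.ba — σ1 onset /b/, coda /∅/ ok; σ2 onset /b/, coda /∅/ ok → permitted
Permitted: kvo, be.ba → 2.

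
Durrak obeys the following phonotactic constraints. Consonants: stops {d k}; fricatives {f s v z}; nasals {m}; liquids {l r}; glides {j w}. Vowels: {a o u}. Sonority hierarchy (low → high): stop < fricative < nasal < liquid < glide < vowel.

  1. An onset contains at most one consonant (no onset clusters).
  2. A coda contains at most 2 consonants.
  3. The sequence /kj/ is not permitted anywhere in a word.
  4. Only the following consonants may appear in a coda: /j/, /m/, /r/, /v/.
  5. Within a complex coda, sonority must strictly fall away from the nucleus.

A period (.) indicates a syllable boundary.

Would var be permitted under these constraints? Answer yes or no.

yes

var — σ1 onset /v/, coda /r/ ok → permitted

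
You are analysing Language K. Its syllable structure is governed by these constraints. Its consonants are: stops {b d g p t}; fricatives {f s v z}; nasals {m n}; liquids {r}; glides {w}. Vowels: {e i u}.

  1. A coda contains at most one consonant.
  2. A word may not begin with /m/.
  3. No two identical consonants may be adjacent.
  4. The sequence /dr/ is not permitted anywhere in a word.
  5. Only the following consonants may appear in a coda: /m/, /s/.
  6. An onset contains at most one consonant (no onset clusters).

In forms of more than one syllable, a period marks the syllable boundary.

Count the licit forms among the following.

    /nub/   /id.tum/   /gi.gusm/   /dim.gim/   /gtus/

1

/nub/ — violates constraint 5: syllable 1 coda contains /b/, which is not a licensed coda consonant → illicit
/id.tum/ — violates constraint 5: syllable 1 coda contains /d/, which is not a licensed coda consonant → illicit
/gi.gusm/ — violates constraint 1: syllable 2 coda /sm/ has 2 consonants (> 1) → illicit
/dim.gim/ — σ1 onset /d/, coda /m/ ok; σ2 onset /g/, coda /m/ ok → licit
/gtus/ — violates constraint 6: syllable 1 onset /gt/ has 2 consonants (> 1) → illicit
Licit: /dim.gim/ → 1.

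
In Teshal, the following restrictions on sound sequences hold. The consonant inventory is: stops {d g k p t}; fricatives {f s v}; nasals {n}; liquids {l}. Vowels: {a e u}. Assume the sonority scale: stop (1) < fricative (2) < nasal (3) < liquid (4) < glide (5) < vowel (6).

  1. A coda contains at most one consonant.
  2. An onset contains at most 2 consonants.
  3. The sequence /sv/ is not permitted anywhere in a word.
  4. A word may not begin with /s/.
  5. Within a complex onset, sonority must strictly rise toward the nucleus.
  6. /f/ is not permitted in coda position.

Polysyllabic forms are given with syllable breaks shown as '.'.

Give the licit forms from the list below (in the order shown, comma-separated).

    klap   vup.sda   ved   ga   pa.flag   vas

klap — σ1 onset /kl/ (1→4 rises), coda /p/ ok → licit
vup.sda — violates constraint 5: syllable 2 onset /sd/: /s/ (fricative, 2) → /d/ (stop, 1) does not rise → illicit
ved — σ1 onset /v/, coda /d/ ok → licit
ga — σ1 onset /g/, coda /∅/ ok → licit
pa.flag — σ1 onset /p/, coda /∅/ ok; σ2 onset /fl/ (2→4 rises), coda /g/ ok → licit
vas — σ1 onset /v/, coda /s/ ok → licit

klap, ved, ga, pa.flag, vas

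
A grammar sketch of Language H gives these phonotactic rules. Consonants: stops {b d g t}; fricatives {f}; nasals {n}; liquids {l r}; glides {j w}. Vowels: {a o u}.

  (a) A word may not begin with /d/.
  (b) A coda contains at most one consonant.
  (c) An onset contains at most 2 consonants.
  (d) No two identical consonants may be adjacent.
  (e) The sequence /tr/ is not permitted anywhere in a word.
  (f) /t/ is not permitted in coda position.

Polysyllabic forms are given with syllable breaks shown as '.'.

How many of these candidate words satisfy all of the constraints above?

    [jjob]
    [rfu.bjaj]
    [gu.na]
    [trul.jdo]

[jjob] — violates constraint (d): adjacent identical consonants /jj/ → phonotactically illegal
[rfu.bjaj] — σ1 onset /rf/ (2C), coda /∅/ ok; σ2 onset /bj/ (2C), coda /j/ ok → phonotactically legal
[gu.na] — σ1 onset /g/, coda /∅/ ok; σ2 onset /n/, coda /∅/ ok → phonotactically legal
[trul.jdo] — violates constraint (e): contains banned sequence /tr/ → phonotactically illegal
Phonotactically legal: [rfu.bjaj], [gu.na] → 2.

2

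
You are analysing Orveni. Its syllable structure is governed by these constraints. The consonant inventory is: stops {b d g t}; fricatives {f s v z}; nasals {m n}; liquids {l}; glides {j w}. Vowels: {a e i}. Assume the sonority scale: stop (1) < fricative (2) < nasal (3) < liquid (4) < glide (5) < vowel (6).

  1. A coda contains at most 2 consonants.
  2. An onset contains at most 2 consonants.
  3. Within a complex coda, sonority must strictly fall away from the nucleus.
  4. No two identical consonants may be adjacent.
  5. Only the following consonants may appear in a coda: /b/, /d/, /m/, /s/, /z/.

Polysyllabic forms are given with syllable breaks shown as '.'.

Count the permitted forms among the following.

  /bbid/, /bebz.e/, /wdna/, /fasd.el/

/bbid/ — violates constraint 4: adjacent identical consonants /bb/ → not permitted
/bebz.e/ — violates constraint 3: syllable 1 coda /bz/: /b/ (stop, 1) → /z/ (fricative, 2) does not fall → not permitted
/wdna/ — violates constraint 2: syllable 1 onset /wdn/ has 3 consonants (> 2) → not permitted
/fasd.el/ — violates constraint 5: syllable 2 coda contains /l/, which is not a licensed coda consonant → not permitted
No form is permitted → 0.

0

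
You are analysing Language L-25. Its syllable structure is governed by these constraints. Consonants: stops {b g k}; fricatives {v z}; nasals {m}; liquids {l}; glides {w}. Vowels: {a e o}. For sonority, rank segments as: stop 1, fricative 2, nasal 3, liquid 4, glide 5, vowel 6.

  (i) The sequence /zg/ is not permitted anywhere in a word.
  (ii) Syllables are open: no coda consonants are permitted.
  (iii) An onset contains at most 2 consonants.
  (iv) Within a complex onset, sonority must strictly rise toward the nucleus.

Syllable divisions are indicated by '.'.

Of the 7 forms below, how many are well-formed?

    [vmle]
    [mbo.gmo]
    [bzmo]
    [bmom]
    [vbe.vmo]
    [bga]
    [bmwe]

0

[vmle] — violates constraint (iii): syllable 1 onset /vml/ has 3 consonants (> 2) → ill-formed
[mbo.gmo] — violates constraint (iv): syllable 1 onset /mb/: /m/ (nasal, 3) → /b/ (stop, 1) does not rise → ill-formed
[bzmo] — violates constraint (iii): syllable 1 onset /bzm/ has 3 consonants (> 2) → ill-formed
[bmom] — violates constraint (ii): syllable 1 coda /m/ has 1 consonant (> 0) → ill-formed
[vbe.vmo] — violates constraint (iv): syllable 1 onset /vb/: /v/ (fricative, 2) → /b/ (stop, 1) does not rise → ill-formed
[bga] — violates constraint (iv): syllable 1 onset /bg/: /b/ (stop, 1) → /g/ (stop, 1) does not rise → ill-formed
[bmwe] — violates constraint (iii): syllable 1 onset /bmw/ has 3 consonants (> 2) → ill-formed
No form is well-formed → 0.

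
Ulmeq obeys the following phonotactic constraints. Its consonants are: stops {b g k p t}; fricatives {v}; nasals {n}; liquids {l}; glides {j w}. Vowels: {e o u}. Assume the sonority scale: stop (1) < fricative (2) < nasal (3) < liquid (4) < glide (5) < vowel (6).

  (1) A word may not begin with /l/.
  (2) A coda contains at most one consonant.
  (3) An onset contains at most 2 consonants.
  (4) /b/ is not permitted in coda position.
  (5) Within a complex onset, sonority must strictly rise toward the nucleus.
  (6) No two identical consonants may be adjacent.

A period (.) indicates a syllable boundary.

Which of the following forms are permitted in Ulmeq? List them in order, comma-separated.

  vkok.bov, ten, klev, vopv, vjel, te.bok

ten, klev, vjel, te.bok

vkok.bov — violates constraint 5: syllable 1 onset /vk/: /v/ (fricative, 2) → /k/ (stop, 1) does not rise → not permitted
ten — σ1 onset /t/, coda /n/ ok → permitted
klev — σ1 onset /kl/ (1→4 rises), coda /v/ ok → permitted
vopv — violates constraint 2: syllable 1 coda /pv/ has 2 consonants (> 1) → not permitted
vjel — σ1 onset /vj/ (2→5 rises), coda /l/ ok → permitted
te.bok — σ1 onset /t/, coda /∅/ ok; σ2 onset /b/, coda /k/ ok → permitted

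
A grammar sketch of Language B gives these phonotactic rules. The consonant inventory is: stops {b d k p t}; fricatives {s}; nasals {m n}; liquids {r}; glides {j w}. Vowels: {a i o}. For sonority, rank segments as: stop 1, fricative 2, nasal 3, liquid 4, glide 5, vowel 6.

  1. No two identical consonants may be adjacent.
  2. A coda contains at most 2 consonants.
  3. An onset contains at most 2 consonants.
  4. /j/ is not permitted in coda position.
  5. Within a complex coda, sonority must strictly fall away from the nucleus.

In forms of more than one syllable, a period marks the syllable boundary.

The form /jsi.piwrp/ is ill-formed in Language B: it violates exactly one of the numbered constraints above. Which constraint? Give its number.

/jsi.piwrp/: syllable 2 coda /wrp/ has 3 consonants (> 2).
This is a violation of constraint 2: "A coda contains at most 2 consonants."
The remaining constraints (1, 3, 4, 5) are satisfied.

2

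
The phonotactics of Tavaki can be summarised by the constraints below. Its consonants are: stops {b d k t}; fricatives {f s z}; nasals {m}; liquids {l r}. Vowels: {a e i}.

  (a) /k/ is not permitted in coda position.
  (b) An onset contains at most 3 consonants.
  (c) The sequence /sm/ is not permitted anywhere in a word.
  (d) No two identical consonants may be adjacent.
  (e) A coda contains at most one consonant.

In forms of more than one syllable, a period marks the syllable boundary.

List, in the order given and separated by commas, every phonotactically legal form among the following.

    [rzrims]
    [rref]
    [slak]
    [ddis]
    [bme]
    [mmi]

[rzrims] — violates constraint (e): syllable 1 coda /ms/ has 2 consonants (> 1) → phonotactically illegal
[rref] — violates constraint (d): adjacent identical consonants /rr/ → phonotactically illegal
[slak] — violates constraint (a): syllable 1 coda contains /k/ → phonotactically illegal
[ddis] — violates constraint (d): adjacent identical consonants /dd/ → phonotactically illegal
[bme] — σ1 onset /bm/ (2C), coda /∅/ ok → phonotactically legal
[mmi] — violates constraint (d): adjacent identical consonants /mm/ → phonotactically illegal

[bme]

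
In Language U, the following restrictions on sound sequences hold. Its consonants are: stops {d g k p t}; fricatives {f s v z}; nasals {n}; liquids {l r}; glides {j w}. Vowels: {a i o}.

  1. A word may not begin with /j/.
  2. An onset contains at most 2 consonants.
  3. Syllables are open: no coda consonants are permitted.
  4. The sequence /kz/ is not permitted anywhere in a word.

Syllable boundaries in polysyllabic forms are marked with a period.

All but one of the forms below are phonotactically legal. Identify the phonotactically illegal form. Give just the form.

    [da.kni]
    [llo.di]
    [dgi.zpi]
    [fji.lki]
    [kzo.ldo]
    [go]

[kzo.ldo]

[da.kni] — σ1 onset /d/, coda /∅/ ok; σ2 onset /kn/ (2C), coda /∅/ ok → phonotactically legal
[llo.di] — σ1 onset /ll/ (2C), coda /∅/ ok; σ2 onset /d/, coda /∅/ ok → phonotactically legal
[dgi.zpi] — σ1 onset /dg/ (2C), coda /∅/ ok; σ2 onset /zp/ (2C), coda /∅/ ok → phonotactically legal
[fji.lki] — σ1 onset /fj/ (2C), coda /∅/ ok; σ2 onset /lk/ (2C), coda /∅/ ok → phonotactically legal
[kzo.ldo] — violates constraint 4: contains banned sequence /kz/ → phonotactically illegal
[go] — σ1 onset /g/, coda /∅/ ok → phonotactically legal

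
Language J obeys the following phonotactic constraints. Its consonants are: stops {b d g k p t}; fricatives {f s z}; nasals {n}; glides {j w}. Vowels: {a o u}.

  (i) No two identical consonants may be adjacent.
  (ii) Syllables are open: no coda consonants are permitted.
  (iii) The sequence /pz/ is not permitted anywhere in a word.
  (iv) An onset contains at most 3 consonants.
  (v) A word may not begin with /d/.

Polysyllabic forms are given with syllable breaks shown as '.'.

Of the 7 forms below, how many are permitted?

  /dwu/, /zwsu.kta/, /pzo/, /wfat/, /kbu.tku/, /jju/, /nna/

2

/dwu/ — violates constraint (v): word begins with /d/ → not permitted
/zwsu.kta/ — σ1 onset /zws/ (3C), coda /∅/ ok; σ2 onset /kt/ (2C), coda /∅/ ok → permitted
/pzo/ — violates constraint (iii): contains banned sequence /pz/ → not permitted
/wfat/ — violates constraint (ii): syllable 1 coda /t/ has 1 consonant (> 0) → not permitted
/kbu.tku/ — σ1 onset /kb/ (2C), coda /∅/ ok; σ2 onset /tk/ (2C), coda /∅/ ok → permitted
/jju/ — violates constraint (i): adjacent identical consonants /jj/ → not permitted
/nna/ — violates constraint (i): adjacent identical consonants /nn/ → not permitted
Permitted: /zwsu.kta/, /kbu.tku/ → 2.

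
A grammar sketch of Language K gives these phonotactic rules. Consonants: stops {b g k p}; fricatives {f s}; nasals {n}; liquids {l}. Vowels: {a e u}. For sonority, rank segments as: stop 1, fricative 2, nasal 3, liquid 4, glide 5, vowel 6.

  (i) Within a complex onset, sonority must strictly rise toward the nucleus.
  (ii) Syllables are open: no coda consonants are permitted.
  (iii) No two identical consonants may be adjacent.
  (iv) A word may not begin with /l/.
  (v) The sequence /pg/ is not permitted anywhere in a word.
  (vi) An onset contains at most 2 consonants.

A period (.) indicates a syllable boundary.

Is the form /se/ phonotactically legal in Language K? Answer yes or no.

yes

/se/ — σ1 onset /s/, coda /∅/ ok → phonotactically legal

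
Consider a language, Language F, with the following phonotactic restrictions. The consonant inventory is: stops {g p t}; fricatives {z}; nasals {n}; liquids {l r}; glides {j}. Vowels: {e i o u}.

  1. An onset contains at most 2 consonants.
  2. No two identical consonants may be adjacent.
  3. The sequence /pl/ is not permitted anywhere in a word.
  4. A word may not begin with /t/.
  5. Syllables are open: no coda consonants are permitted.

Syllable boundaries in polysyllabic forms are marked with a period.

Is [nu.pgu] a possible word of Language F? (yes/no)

yes

[nu.pgu] — σ1 onset /n/, coda /∅/ ok; σ2 onset /pg/ (2C), coda /∅/ ok → permitted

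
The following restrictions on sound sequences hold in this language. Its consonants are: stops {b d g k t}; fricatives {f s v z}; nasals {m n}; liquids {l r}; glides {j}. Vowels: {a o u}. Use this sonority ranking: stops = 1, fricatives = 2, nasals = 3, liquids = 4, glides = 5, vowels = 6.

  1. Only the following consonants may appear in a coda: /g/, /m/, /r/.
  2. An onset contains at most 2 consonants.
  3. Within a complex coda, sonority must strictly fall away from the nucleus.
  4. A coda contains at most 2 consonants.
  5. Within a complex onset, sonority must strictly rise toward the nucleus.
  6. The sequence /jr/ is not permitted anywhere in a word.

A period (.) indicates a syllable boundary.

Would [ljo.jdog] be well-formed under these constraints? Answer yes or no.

no

[ljo.jdog] — violates constraint 5: syllable 2 onset /jd/: /j/ (glide, 5) → /d/ (stop, 1) does not rise → ill-formed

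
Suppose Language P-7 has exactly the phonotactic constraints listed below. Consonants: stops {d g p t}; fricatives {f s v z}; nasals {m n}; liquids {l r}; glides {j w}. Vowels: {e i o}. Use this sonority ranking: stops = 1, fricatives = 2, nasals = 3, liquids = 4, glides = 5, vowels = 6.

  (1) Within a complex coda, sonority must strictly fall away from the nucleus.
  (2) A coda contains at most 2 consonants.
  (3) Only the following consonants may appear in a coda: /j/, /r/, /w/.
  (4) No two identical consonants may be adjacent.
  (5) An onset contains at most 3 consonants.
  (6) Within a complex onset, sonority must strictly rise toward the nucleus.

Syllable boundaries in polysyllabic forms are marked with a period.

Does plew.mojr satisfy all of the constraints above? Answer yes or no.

yes

plew.mojr — σ1 onset /pl/ (1→4 rises), coda /w/ ok; σ2 onset /m/, coda /jr/ (5→4 falls) ok → permitted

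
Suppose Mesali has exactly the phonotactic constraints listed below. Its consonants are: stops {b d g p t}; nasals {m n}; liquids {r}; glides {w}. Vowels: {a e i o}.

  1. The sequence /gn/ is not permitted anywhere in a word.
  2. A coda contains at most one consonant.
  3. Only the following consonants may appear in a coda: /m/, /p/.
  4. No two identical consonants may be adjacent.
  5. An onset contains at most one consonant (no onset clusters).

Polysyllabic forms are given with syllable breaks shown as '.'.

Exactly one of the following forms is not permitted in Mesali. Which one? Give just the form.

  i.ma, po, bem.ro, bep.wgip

bep.wgip

i.ma — σ1 onset /∅/, coda /∅/ ok; σ2 onset /m/, coda /∅/ ok → permitted
po — σ1 onset /p/, coda /∅/ ok → permitted
bem.ro — σ1 onset /b/, coda /m/ ok; σ2 onset /r/, coda /∅/ ok → permitted
bep.wgip — violates constraint 5: syllable 2 onset /wg/ has 2 consonants (> 1) → not permitted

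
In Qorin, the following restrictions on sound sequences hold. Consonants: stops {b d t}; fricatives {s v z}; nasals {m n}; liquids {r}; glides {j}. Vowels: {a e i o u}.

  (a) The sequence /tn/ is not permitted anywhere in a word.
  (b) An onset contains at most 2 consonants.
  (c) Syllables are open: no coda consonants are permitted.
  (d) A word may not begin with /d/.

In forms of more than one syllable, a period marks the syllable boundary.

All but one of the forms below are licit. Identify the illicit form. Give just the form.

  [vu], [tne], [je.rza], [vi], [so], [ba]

[vu] — σ1 onset /v/, coda /∅/ ok → licit
[tne] — violates constraint (a): contains banned sequence /tn/ → illicit
[je.rza] — σ1 onset /j/, coda /∅/ ok; σ2 onset /rz/ (2C), coda /∅/ ok → licit
[vi] — σ1 onset /v/, coda /∅/ ok → licit
[so] — σ1 onset /s/, coda /∅/ ok → licit
[ba] — σ1 onset /b/, coda /∅/ ok → licit

[tne]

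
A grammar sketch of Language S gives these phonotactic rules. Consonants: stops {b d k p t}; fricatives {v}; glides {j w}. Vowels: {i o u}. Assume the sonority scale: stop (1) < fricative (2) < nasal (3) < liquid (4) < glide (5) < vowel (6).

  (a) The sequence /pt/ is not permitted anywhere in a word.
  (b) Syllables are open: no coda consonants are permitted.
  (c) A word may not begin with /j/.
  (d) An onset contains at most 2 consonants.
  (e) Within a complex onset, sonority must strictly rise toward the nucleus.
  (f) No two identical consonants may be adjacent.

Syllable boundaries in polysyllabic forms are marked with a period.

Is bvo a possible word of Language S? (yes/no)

yes

bvo — σ1 onset /bv/ (1→2 rises), coda /∅/ ok → permitted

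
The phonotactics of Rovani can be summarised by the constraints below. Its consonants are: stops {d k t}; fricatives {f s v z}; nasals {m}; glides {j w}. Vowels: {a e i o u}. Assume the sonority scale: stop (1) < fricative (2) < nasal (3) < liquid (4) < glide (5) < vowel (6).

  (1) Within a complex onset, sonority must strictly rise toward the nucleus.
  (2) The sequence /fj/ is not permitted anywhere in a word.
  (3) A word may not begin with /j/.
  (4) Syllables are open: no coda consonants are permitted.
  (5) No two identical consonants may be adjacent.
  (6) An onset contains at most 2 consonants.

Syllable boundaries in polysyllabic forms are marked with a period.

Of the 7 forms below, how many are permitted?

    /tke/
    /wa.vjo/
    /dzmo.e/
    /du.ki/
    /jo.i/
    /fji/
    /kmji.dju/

/tke/ — violates constraint 1: syllable 1 onset /tk/: /t/ (stop, 1) → /k/ (stop, 1) does not rise → not permitted
/wa.vjo/ — σ1 onset /w/, coda /∅/ ok; σ2 onset /vj/ (2→5 rises), coda /∅/ ok → permitted
/dzmo.e/ — violates constraint 6: syllable 1 onset /dzm/ has 3 consonants (> 2) → not permitted
/du.ki/ — σ1 onset /d/, coda /∅/ ok; σ2 onset /k/, coda /∅/ ok → permitted
/jo.i/ — violates constraint 3: word begins with /j/ → not permitted
/fji/ — violates constraint 2: contains banned sequence /fj/ → not permitted
/kmji.dju/ — violates constraint 6: syllable 1 onset /kmj/ has 3 consonants (> 2) → not permitted
Permitted: /wa.vjo/, /du.ki/ → 2.

2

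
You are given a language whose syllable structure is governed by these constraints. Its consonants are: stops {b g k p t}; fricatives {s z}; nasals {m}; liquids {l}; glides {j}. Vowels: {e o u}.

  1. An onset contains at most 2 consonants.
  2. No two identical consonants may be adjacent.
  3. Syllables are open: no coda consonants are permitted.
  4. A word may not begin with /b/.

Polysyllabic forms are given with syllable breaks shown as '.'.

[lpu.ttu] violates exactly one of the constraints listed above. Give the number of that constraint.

[lpu.ttu]: adjacent identical consonants /tt/.
This is a violation of constraint 2: "No two identical consonants may be adjacent."
The remaining constraints (1, 3, 4) are satisfied.

2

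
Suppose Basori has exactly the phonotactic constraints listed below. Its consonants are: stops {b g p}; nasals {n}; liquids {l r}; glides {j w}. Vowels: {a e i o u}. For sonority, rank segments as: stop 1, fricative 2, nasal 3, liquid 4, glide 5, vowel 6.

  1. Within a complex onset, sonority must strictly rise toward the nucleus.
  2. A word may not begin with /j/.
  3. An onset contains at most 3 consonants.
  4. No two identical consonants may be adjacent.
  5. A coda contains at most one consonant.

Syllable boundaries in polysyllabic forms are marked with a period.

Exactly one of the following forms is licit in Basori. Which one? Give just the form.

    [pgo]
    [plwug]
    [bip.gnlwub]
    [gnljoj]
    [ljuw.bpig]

[plwug]

[pgo] — violates constraint 1: syllable 1 onset /pg/: /p/ (stop, 1) → /g/ (stop, 1) does not rise → illicit
[plwug] — σ1 onset /plw/ (1→4→5 rises), coda /g/ ok → licit
[bip.gnlwub] — violates constraint 3: syllable 2 onset /gnlw/ has 4 consonants (> 3) → illicit
[gnljoj] — violates constraint 3: syllable 1 onset /gnlj/ has 4 consonants (> 3) → illicit
[ljuw.bpig] — violates constraint 1: syllable 2 onset /bp/: /b/ (stop, 1) → /p/ (stop, 1) does not rise → illicit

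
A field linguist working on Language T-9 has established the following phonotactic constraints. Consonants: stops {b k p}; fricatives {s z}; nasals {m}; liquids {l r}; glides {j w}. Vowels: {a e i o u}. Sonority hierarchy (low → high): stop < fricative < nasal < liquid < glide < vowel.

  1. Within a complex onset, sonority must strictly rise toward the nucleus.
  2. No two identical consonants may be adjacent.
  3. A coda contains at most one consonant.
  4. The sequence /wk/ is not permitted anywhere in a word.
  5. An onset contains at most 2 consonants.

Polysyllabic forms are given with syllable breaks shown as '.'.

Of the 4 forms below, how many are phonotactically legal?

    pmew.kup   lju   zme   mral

3

pmew.kup — violates constraint 4: contains banned sequence /wk/ → phonotactically illegal
lju — σ1 onset /lj/ (4→5 rises), coda /∅/ ok → phonotactically legal
zme — σ1 onset /zm/ (2→3 rises), coda /∅/ ok → phonotactically legal
mral — σ1 onset /mr/ (3→4 rises), coda /l/ ok → phonotactically legal
Phonotactically legal: lju, zme, mral → 3.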